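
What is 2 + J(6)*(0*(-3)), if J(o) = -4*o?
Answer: 2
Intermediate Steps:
2 + J(6)*(0*(-3)) = 2 + (-4*6)*(0*(-3)) = 2 - 24*0 = 2 + 0 = 2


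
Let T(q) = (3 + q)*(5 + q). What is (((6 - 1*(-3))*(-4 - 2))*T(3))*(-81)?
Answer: 209952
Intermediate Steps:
(((6 - 1*(-3))*(-4 - 2))*T(3))*(-81) = (((6 - 1*(-3))*(-4 - 2))*(15 + 3² + 8*3))*(-81) = (((6 + 3)*(-6))*(15 + 9 + 24))*(-81) = ((9*(-6))*48)*(-81) = -54*48*(-81) = -2592*(-81) = 209952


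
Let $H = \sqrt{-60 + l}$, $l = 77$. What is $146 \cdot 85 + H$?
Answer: $12410 + \sqrt{17} \approx 12414.0$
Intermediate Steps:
$H = \sqrt{17}$ ($H = \sqrt{-60 + 77} = \sqrt{17} \approx 4.1231$)
$146 \cdot 85 + H = 146 \cdot 85 + \sqrt{17} = 12410 + \sqrt{17}$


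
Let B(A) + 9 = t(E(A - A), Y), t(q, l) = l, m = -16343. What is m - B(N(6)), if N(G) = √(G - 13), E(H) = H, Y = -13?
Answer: -16321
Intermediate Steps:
N(G) = √(-13 + G)
B(A) = -22 (B(A) = -9 - 13 = -22)
m - B(N(6)) = -16343 - 1*(-22) = -16343 + 22 = -16321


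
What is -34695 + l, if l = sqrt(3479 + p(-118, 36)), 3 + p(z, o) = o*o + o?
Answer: -34695 + 2*sqrt(1202) ≈ -34626.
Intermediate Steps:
p(z, o) = -3 + o + o**2 (p(z, o) = -3 + (o*o + o) = -3 + (o**2 + o) = -3 + (o + o**2) = -3 + o + o**2)
l = 2*sqrt(1202) (l = sqrt(3479 + (-3 + 36 + 36**2)) = sqrt(3479 + (-3 + 36 + 1296)) = sqrt(3479 + 1329) = sqrt(4808) = 2*sqrt(1202) ≈ 69.340)
-34695 + l = -34695 + 2*sqrt(1202)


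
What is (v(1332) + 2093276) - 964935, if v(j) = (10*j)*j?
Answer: 18870581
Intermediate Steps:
v(j) = 10*j**2
(v(1332) + 2093276) - 964935 = (10*1332**2 + 2093276) - 964935 = (10*1774224 + 2093276) - 964935 = (17742240 + 2093276) - 964935 = 19835516 - 964935 = 18870581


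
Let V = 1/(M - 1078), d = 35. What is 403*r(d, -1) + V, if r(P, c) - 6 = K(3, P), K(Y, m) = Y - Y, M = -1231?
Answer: 5583161/2309 ≈ 2418.0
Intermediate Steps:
K(Y, m) = 0
r(P, c) = 6 (r(P, c) = 6 + 0 = 6)
V = -1/2309 (V = 1/(-1231 - 1078) = 1/(-2309) = -1/2309 ≈ -0.00043309)
403*r(d, -1) + V = 403*6 - 1/2309 = 2418 - 1/2309 = 5583161/2309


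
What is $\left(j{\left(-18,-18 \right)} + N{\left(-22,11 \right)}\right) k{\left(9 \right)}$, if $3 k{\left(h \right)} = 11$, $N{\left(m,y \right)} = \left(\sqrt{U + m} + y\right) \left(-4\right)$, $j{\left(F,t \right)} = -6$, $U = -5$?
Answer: $- \frac{550}{3} - 44 i \sqrt{3} \approx -183.33 - 76.21 i$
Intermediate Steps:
$N{\left(m,y \right)} = - 4 y - 4 \sqrt{-5 + m}$ ($N{\left(m,y \right)} = \left(\sqrt{-5 + m} + y\right) \left(-4\right) = \left(y + \sqrt{-5 + m}\right) \left(-4\right) = - 4 y - 4 \sqrt{-5 + m}$)
$k{\left(h \right)} = \frac{11}{3}$ ($k{\left(h \right)} = \frac{1}{3} \cdot 11 = \frac{11}{3}$)
$\left(j{\left(-18,-18 \right)} + N{\left(-22,11 \right)}\right) k{\left(9 \right)} = \left(-6 - \left(44 + 4 \sqrt{-5 - 22}\right)\right) \frac{11}{3} = \left(-6 - \left(44 + 4 \sqrt{-27}\right)\right) \frac{11}{3} = \left(-6 - \left(44 + 4 \cdot 3 i \sqrt{3}\right)\right) \frac{11}{3} = \left(-6 - \left(44 + 12 i \sqrt{3}\right)\right) \frac{11}{3} = \left(-50 - 12 i \sqrt{3}\right) \frac{11}{3} = - \frac{550}{3} - 44 i \sqrt{3}$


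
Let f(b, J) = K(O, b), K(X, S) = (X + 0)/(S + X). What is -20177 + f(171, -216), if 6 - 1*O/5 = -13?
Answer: -282473/14 ≈ -20177.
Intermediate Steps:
O = 95 (O = 30 - 5*(-13) = 30 + 65 = 95)
K(X, S) = X/(S + X)
f(b, J) = 95/(95 + b) (f(b, J) = 95/(b + 95) = 95/(95 + b))
-20177 + f(171, -216) = -20177 + 95/(95 + 171) = -20177 + 95/266 = -20177 + 95*(1/266) = -20177 + 5/14 = -282473/14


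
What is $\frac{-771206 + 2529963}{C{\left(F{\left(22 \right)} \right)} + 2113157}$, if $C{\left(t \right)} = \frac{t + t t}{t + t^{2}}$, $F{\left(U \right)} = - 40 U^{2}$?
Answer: $\frac{1758757}{2113158} \approx 0.83229$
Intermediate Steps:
$C{\left(t \right)} = 1$ ($C{\left(t \right)} = \frac{t + t^{2}}{t + t^{2}} = 1$)
$\frac{-771206 + 2529963}{C{\left(F{\left(22 \right)} \right)} + 2113157} = \frac{-771206 + 2529963}{1 + 2113157} = \frac{1758757}{2113158}$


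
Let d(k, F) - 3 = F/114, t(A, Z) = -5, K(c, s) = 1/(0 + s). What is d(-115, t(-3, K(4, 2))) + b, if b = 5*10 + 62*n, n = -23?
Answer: -156527/114 ≈ -1373.0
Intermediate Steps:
K(c, s) = 1/s
d(k, F) = 3 + F/114
b = -1376 (b = 5*10 + 62*(-23) = 50 - 1426 = -1376)
d(-115, t(-3, K(4, 2))) + b = (3 + (1/114)*(-5)) - 1376 = (3 - 5/114) - 1376 = 337/114 - 1376 = -156527/114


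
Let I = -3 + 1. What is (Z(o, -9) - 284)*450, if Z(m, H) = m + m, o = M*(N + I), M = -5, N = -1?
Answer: -114300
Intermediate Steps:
I = -2
o = 15 (o = -5*(-1 - 2) = -5*(-3) = 15)
Z(m, H) = 2*m
(Z(o, -9) - 284)*450 = (2*15 - 284)*450 = (30 - 284)*450 = -254*450 = -114300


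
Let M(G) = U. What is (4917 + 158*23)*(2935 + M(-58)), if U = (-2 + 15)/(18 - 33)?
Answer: 376346612/15 ≈ 2.5090e+7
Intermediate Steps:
U = -13/15 (U = 13/(-15) = 13*(-1/15) = -13/15 ≈ -0.86667)
M(G) = -13/15
(4917 + 158*23)*(2935 + M(-58)) = (4917 + 158*23)*(2935 - 13/15) = (4917 + 3634)*(44012/15) = 8551*(44012/15) = 376346612/15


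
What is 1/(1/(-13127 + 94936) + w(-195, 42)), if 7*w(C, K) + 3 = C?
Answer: -11687/330575 ≈ -0.035354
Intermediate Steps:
w(C, K) = -3/7 + C/7
1/(1/(-13127 + 94936) + w(-195, 42)) = 1/(1/(-13127 + 94936) + (-3/7 + (⅐)*(-195))) = 1/(1/81809 + (-3/7 - 195/7)) = 1/(1/81809 - 198/7) = 1/(-330575/11687) = -11687/330575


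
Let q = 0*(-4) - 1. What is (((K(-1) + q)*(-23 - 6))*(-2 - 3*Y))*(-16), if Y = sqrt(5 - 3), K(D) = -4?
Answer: 4640 + 6960*sqrt(2) ≈ 14483.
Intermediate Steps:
q = -1 (q = 0 - 1 = -1)
Y = sqrt(2) ≈ 1.4142
(((K(-1) + q)*(-23 - 6))*(-2 - 3*Y))*(-16) = (((-4 - 1)*(-23 - 6))*(-2 - 3*sqrt(2)))*(-16) = ((-5*(-29))*(-2 - 3*sqrt(2)))*(-16) = (145*(-2 - 3*sqrt(2)))*(-16) = (-290 - 435*sqrt(2))*(-16) = 4640 + 6960*sqrt(2)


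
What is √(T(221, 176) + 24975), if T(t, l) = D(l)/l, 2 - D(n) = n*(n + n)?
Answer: 5*√1906806/44 ≈ 156.92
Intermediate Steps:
D(n) = 2 - 2*n² (D(n) = 2 - n*(n + n) = 2 - n*2*n = 2 - 2*n²)
T(t, l) = (2 - 2*l²)/l
√(T(221, 176) + 24975) = √((-2*176 + 2/176) + 24975) = √((-352 + 2*(1/176)) + 24975) = √((-352 + 1/88) + 24975) = √(-30975/88 + 24975) = √(2166825/88) = 5*√1906806/44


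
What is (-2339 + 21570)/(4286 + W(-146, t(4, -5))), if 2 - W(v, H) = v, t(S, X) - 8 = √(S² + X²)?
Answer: 19231/4434 ≈ 4.3372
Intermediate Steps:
t(S, X) = 8 + √(S² + X²)
W(v, H) = 2 - v
(-2339 + 21570)/(4286 + W(-146, t(4, -5))) = (-2339 + 21570)/(4286 + (2 - 1*(-146))) = 19231/(4286 + (2 + 146)) = 19231/(4286 + 148) = 19231/4434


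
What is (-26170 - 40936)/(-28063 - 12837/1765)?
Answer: 59221045/24772016 ≈ 2.3906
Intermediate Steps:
(-26170 - 40936)/(-28063 - 12837/1765) = -67106/(-28063 - 12837*1/1765) = -67106/(-28063 - 12837/1765) = -67106/(-49544032/1765) = -67106*(-1765/49544032) = 59221045/24772016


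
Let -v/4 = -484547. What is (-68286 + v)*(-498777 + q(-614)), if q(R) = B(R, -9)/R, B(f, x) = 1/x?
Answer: -2576950934591651/2763 ≈ -9.3266e+11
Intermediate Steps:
v = 1938188 (v = -4*(-484547) = 1938188)
q(R) = -1/(9*R) (q(R) = 1/((-9)*R) = -1/(9*R))
(-68286 + v)*(-498777 + q(-614)) = (-68286 + 1938188)*(-498777 - 1/9/(-614)) = 1869902*(-498777 - 1/9*(-1/614)) = 1869902*(-498777 + 1/5526) = 1869902*(-2756241701/5526) = -2576950934591651/2763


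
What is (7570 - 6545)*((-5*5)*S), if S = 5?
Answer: -128125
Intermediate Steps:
(7570 - 6545)*((-5*5)*S) = (7570 - 6545)*(-5*5*5) = 1025*(-25*5) = 1025*(-125) = -128125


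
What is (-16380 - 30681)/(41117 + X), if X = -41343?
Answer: 47061/226 ≈ 208.23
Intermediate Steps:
(-16380 - 30681)/(41117 + X) = (-16380 - 30681)/(41117 - 41343) = -47061/(-226) = -47061*(-1/226) = 47061/226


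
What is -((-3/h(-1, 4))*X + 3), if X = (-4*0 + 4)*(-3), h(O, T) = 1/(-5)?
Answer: 177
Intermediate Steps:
h(O, T) = -1/5
X = -12 (X = (0 + 4)*(-3) = 4*(-3) = -12)
-((-3/h(-1, 4))*X + 3) = -(-3/(-1/5)*(-12) + 3) = -(-3*(-5)*(-12) + 3) = -(-1*(-15)*(-12) + 3) = -(15*(-12) + 3) = -(-180 + 3) = -1*(-177) = 177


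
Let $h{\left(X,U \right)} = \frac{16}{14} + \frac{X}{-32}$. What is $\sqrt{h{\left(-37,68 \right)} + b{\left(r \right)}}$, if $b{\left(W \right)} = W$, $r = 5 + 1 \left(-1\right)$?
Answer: $\frac{\sqrt{19754}}{56} \approx 2.5098$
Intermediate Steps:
$r = 4$ ($r = 5 - 1 = 4$)
$h{\left(X,U \right)} = \frac{8}{7} - \frac{X}{32}$ ($h{\left(X,U \right)} = 16 \cdot \frac{1}{14} + X \left(- \frac{1}{32}\right) = \frac{8}{7} - \frac{X}{32}$)
$\sqrt{h{\left(-37,68 \right)} + b{\left(r \right)}} = \sqrt{\left(\frac{8}{7} - - \frac{37}{32}\right) + 4} = \sqrt{\left(\frac{8}{7} + \frac{37}{32}\right) + 4} = \sqrt{\frac{515}{224} + 4} = \sqrt{\frac{1411}{224}} = \frac{\sqrt{19754}}{56}$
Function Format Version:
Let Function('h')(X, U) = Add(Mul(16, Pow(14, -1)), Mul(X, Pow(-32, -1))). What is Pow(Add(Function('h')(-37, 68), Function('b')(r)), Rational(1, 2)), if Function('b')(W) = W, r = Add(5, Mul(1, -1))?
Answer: Mul(Rational(1, 56), Pow(19754, Rational(1, 2))) ≈ 2.5098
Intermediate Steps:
r = 4 (r = Add(5, -1) = 4)
Function('h')(X, U) = Add(Rational(8, 7), Mul(Rational(-1, 32), X)) (Function('h')(X, U) = Add(Mul(16, Rational(1, 14)), Mul(X, Rational(-1, 32))) = Add(Rational(8, 7), Mul(Rational(-1, 32), X)))
Pow(Add(Function('h')(-37, 68), Function('b')(r)), Rational(1, 2)) = Pow(Add(Add(Rational(8, 7), Mul(Rational(-1, 32), -37)), 4), Rational(1, 2)) = Pow(Add(Add(Rational(8, 7), Rational(37, 32)), 4), Rational(1, 2)) = Pow(Add(Rational(515, 224), 4), Rational(1, 2)) = Pow(Rational(1411, 224), Rational(1, 2)) = Mul(Rational(1, 56), Pow(19754, Rational(1, 2)))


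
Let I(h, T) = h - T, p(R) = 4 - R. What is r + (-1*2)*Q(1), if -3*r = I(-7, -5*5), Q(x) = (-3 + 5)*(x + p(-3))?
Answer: -38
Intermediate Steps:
Q(x) = 14 + 2*x (Q(x) = (-3 + 5)*(x + (4 - 1*(-3))) = 2*(x + (4 + 3)) = 2*(x + 7) = 2*(7 + x) = 14 + 2*x)
r = -6 (r = -(-7 - (-5)*5)/3 = -(-7 - 1*(-25))/3 = -(-7 + 25)/3 = -1/3*18 = -6)
r + (-1*2)*Q(1) = -6 + (-1*2)*(14 + 2*1) = -6 - 2*(14 + 2) = -6 - 2*16 = -6 - 32 = -38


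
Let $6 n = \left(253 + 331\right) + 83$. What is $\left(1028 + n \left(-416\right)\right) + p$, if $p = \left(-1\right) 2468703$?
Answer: $- \frac{7541761}{3} \approx -2.5139 \cdot 10^{6}$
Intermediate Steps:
$n = \frac{667}{6}$ ($n = \frac{\left(253 + 331\right) + 83}{6} = \frac{584 + 83}{6} = \frac{1}{6} \cdot 667 = \frac{667}{6} \approx 111.17$)
$p = -2468703$
$\left(1028 + n \left(-416\right)\right) + p = \left(1028 + \frac{667}{6} \left(-416\right)\right) - 2468703 = \left(1028 - \frac{138736}{3}\right) - 2468703 = - \frac{135652}{3} - 2468703 = - \frac{7541761}{3}$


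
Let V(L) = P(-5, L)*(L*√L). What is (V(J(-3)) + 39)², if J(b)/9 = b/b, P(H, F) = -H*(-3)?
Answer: 133956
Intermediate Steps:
P(H, F) = 3*H
J(b) = 9 (J(b) = 9*(b/b) = 9*1 = 9)
V(L) = -15*L^(3/2) (V(L) = (3*(-5))*(L*√L) = -15*L^(3/2))
(V(J(-3)) + 39)² = (-15*9^(3/2) + 39)² = (-15*27 + 39)² = (-405 + 39)² = (-366)² = 133956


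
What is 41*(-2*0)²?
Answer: 0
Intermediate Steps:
41*(-2*0)² = 41*0² = 41*0 = 0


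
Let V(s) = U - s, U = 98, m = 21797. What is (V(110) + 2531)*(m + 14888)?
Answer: 92409515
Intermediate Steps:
V(s) = 98 - s
(V(110) + 2531)*(m + 14888) = ((98 - 1*110) + 2531)*(21797 + 14888) = ((98 - 110) + 2531)*36685 = (-12 + 2531)*36685 = 2519*36685 = 92409515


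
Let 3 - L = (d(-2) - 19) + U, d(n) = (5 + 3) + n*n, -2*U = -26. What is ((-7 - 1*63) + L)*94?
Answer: -6862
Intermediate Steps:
U = 13 (U = -½*(-26) = 13)
d(n) = 8 + n²
L = -3 (L = 3 - (((8 + (-2)²) - 19) + 13) = 3 - (((8 + 4) - 19) + 13) = 3 - ((12 - 19) + 13) = 3 - (-7 + 13) = 3 - 1*6 = 3 - 6 = -3)
((-7 - 1*63) + L)*94 = ((-7 - 1*63) - 3)*94 = ((-7 - 63) - 3)*94 = (-70 - 3)*94 = -73*94 = -6862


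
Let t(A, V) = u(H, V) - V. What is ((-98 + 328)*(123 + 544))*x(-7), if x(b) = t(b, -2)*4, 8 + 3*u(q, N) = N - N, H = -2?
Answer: -1227280/3 ≈ -4.0909e+5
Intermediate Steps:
u(q, N) = -8/3 (u(q, N) = -8/3 + (N - N)/3 = -8/3 + (1/3)*0 = -8/3 + 0 = -8/3)
t(A, V) = -8/3 - V
x(b) = -8/3 (x(b) = (-8/3 - 1*(-2))*4 = (-8/3 + 2)*4 = -2/3*4 = -8/3)
((-98 + 328)*(123 + 544))*x(-7) = ((-98 + 328)*(123 + 544))*(-8/3) = (230*667)*(-8/3) = 153410*(-8/3) = -1227280/3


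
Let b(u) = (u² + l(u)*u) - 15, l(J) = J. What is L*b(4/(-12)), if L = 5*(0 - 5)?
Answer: 3325/9 ≈ 369.44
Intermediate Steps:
b(u) = -15 + 2*u² (b(u) = (u² + u*u) - 15 = (u² + u²) - 15 = 2*u² - 15 = -15 + 2*u²)
L = -25 (L = 5*(-5) = -25)
L*b(4/(-12)) = -25*(-15 + 2*(4/(-12))²) = -25*(-15 + 2*(4*(-1/12))²) = -25*(-15 + 2*(-⅓)²) = -25*(-15 + 2*(⅑)) = -25*(-15 + 2/9) = -25*(-133/9) = 3325/9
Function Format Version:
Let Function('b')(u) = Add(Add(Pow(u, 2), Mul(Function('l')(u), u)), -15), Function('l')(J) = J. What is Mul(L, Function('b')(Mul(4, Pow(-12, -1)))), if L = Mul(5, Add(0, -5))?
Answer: Rational(3325, 9) ≈ 369.44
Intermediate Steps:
Function('b')(u) = Add(-15, Mul(2, Pow(u, 2))) (Function('b')(u) = Add(Add(Pow(u, 2), Mul(u, u)), -15) = Add(Add(Pow(u, 2), Pow(u, 2)), -15) = Add(Mul(2, Pow(u, 2)), -15) = Add(-15, Mul(2, Pow(u, 2))))
L = -25 (L = Mul(5, -5) = -25)
Mul(L, Function('b')(Mul(4, Pow(-12, -1)))) = Mul(-25, Add(-15, Mul(2, Pow(Mul(4, Pow(-12, -1)), 2)))) = Mul(-25, Add(-15, Mul(2, Pow(Mul(4, Rational(-1, 12)), 2)))) = Mul(-25, Add(-15, Mul(2, Pow(Rational(-1, 3), 2)))) = Mul(-25, Add(-15, Mul(2, Rational(1, 9)))) = Mul(-25, Add(-15, Rational(2, 9))) = Mul(-25, Rational(-133, 9)) = Rational(3325, 9)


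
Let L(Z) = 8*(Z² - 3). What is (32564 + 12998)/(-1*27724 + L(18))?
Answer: -1199/662 ≈ -1.8112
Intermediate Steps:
L(Z) = -24 + 8*Z² (L(Z) = 8*(-3 + Z²) = -24 + 8*Z²)
(32564 + 12998)/(-1*27724 + L(18)) = (32564 + 12998)/(-1*27724 + (-24 + 8*18²)) = 45562/(-27724 + (-24 + 8*324)) = 45562/(-27724 + (-24 + 2592)) = 45562/(-27724 + 2568) = 45562/(-25156) = 45562*(-1/25156) = -1199/662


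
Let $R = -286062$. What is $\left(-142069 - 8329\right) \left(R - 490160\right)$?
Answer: $116742236356$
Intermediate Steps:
$\left(-142069 - 8329\right) \left(R - 490160\right) = \left(-142069 - 8329\right) \left(-286062 - 490160\right) = \left(-150398\right) \left(-776222\right) = 116742236356$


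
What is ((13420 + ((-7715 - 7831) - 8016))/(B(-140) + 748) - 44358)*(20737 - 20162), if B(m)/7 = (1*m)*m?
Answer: -1759243413725/68974 ≈ -2.5506e+7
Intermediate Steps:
B(m) = 7*m² (B(m) = 7*((1*m)*m) = 7*(m*m) = 7*m²)
((13420 + ((-7715 - 7831) - 8016))/(B(-140) + 748) - 44358)*(20737 - 20162) = ((13420 + ((-7715 - 7831) - 8016))/(7*(-140)² + 748) - 44358)*(20737 - 20162) = ((13420 + (-15546 - 8016))/(7*19600 + 748) - 44358)*575 = ((13420 - 23562)/(137200 + 748) - 44358)*575 = (-10142/137948 - 44358)*575 = (-10142*1/137948 - 44358)*575 = (-5071/68974 - 44358)*575 = -3059553763/68974*575 = -1759243413725/68974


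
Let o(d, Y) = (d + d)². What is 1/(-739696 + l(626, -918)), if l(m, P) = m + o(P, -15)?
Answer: 1/2631826 ≈ 3.7996e-7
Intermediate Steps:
o(d, Y) = 4*d² (o(d, Y) = (2*d)² = 4*d²)
l(m, P) = m + 4*P²
1/(-739696 + l(626, -918)) = 1/(-739696 + (626 + 4*(-918)²)) = 1/(-739696 + (626 + 4*842724)) = 1/(-739696 + (626 + 3370896)) = 1/(-739696 + 3371522) = 1/2631826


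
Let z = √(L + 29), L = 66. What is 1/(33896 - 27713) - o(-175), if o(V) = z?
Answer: 1/6183 - √95 ≈ -9.7466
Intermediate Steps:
z = √95 (z = √(66 + 29) = √95 ≈ 9.7468)
o(V) = √95
1/(33896 - 27713) - o(-175) = 1/(33896 - 27713) - √95 = 1/6183 - √95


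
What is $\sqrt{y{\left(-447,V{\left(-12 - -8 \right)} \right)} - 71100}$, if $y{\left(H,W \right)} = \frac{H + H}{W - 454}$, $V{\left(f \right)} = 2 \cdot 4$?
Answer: $\frac{i \sqrt{3535632219}}{223} \approx 266.64 i$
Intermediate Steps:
$V{\left(f \right)} = 8$
$y{\left(H,W \right)} = \frac{2 H}{-454 + W}$
$\sqrt{y{\left(-447,V{\left(-12 - -8 \right)} \right)} - 71100} = \sqrt{2 \left(-447\right) \frac{1}{-454 + 8} - 71100} = \sqrt{2 \left(-447\right) \frac{1}{-446} - 71100} = \sqrt{2 \left(-447\right) \left(- \frac{1}{446}\right) - 71100} = \sqrt{\frac{447}{223} - 71100} = \sqrt{- \frac{15854853}{223}} = \frac{i \sqrt{3535632219}}{223}$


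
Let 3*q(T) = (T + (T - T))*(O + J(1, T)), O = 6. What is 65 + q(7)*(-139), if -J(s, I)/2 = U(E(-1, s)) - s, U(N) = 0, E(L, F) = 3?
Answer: -7589/3 ≈ -2529.7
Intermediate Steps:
J(s, I) = 2*s (J(s, I) = -2*(0 - s) = -(-2)*s = 2*s)
q(T) = 8*T/3 (q(T) = ((T + (T - T))*(6 + 2*1))/3 = ((T + 0)*(6 + 2))/3 = (T*8)/3 = (8*T)/3 = 8*T/3)
65 + q(7)*(-139) = 65 + ((8/3)*7)*(-139) = 65 + (56/3)*(-139) = 65 - 7784/3 = -7589/3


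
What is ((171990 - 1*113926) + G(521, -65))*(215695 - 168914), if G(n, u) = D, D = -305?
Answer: 2702023779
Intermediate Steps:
G(n, u) = -305
((171990 - 1*113926) + G(521, -65))*(215695 - 168914) = ((171990 - 1*113926) - 305)*(215695 - 168914) = ((171990 - 113926) - 305)*46781 = (58064 - 305)*46781 = 57759*46781 = 2702023779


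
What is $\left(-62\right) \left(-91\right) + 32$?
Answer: $5674$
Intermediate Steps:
$\left(-62\right) \left(-91\right) + 32 = 5642 + 32 = 5674$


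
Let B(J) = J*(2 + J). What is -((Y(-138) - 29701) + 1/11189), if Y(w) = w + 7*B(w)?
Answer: -1136097494/11189 ≈ -1.0154e+5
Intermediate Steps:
Y(w) = w + 7*w*(2 + w) (Y(w) = w + 7*(w*(2 + w)) = w + 7*w*(2 + w))
-((Y(-138) - 29701) + 1/11189) = -((-138*(15 + 7*(-138)) - 29701) + 1/11189) = -((-138*(15 - 966) - 29701) + 1/11189) = -((-138*(-951) - 29701) + 1/11189) = -((131238 - 29701) + 1/11189) = -(101537 + 1/11189) = -1*1136097494/11189 = -1136097494/11189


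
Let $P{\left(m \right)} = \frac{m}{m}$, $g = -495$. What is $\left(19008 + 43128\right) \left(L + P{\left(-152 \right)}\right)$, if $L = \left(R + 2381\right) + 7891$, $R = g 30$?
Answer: $-284396472$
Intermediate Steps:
$R = -14850$ ($R = \left(-495\right) 30 = -14850$)
$P{\left(m \right)} = 1$
$L = -4578$ ($L = \left(-14850 + 2381\right) + 7891 = -12469 + 7891 = -4578$)
$\left(19008 + 43128\right) \left(L + P{\left(-152 \right)}\right) = \left(19008 + 43128\right) \left(-4578 + 1\right) = 62136 \left(-4577\right) = -284396472$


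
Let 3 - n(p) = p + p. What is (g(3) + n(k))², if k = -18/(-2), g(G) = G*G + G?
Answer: 9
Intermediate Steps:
g(G) = G + G² (g(G) = G² + G = G + G²)
k = 9 (k = -18*(-½) = 9)
n(p) = 3 - 2*p (n(p) = 3 - (p + p) = 3 - 2*p)
(g(3) + n(k))² = (3*(1 + 3) + (3 - 2*9))² = (3*4 + (3 - 18))² = (12 - 15)² = (-3)² = 9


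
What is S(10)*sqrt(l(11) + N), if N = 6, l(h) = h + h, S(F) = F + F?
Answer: 40*sqrt(7) ≈ 105.83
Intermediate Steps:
S(F) = 2*F
l(h) = 2*h
S(10)*sqrt(l(11) + N) = (2*10)*sqrt(2*11 + 6) = 20*sqrt(22 + 6) = 20*sqrt(28) = 20*(2*sqrt(7)) = 40*sqrt(7)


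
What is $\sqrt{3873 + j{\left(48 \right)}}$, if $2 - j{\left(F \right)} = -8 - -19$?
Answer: $2 \sqrt{966} \approx 62.161$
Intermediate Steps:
$j{\left(F \right)} = -9$ ($j{\left(F \right)} = 2 - \left(-8 - -19\right) = 2 - \left(-8 + 19\right) = 2 - 11 = -9$)
$\sqrt{3873 + j{\left(48 \right)}} = \sqrt{3873 - 9} = \sqrt{3864} = 2 \sqrt{966}$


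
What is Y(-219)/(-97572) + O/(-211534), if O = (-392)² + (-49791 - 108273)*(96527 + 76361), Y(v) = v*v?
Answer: 444393482164987/3439965908 ≈ 1.2919e+5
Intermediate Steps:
Y(v) = v²
O = -27327215168 (O = 153664 - 158064*172888 = 153664 - 27327368832 = -27327215168)
Y(-219)/(-97572) + O/(-211534) = (-219)²/(-97572) - 27327215168/(-211534) = 47961*(-1/97572) - 27327215168*(-1/211534) = -15987/32524 + 13663607584/105767 = 444393482164987/3439965908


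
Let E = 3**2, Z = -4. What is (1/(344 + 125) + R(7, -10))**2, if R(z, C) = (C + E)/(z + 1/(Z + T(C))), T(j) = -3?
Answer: 10465225/506790144 ≈ 0.020650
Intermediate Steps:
E = 9
R(z, C) = (9 + C)/(-1/7 + z) (R(z, C) = (C + 9)/(z + 1/(-4 - 3)) = (9 + C)/(z + 1/(-7)) = (9 + C)/(z - 1/7) = (9 + C)/(-1/7 + z))
(1/(344 + 125) + R(7, -10))**2 = (1/(344 + 125) + 7*(9 - 10)/(-1 + 7*7))**2 = (1/469 + 7*(-1)/(-1 + 49))**2 = (1/469 + 7*(-1)/48)**2 = (1/469 + 7*(1/48)*(-1))**2 = (1/469 - 7/48)**2 = (-3235/22512)**2 = 10465225/506790144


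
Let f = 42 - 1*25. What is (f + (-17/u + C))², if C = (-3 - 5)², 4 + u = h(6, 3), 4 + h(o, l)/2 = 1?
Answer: 683929/100 ≈ 6839.3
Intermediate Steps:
h(o, l) = -6 (h(o, l) = -8 + 2*1 = -8 + 2 = -6)
u = -10 (u = -4 - 6 = -10)
C = 64 (C = (-8)² = 64)
f = 17 (f = 42 - 25 = 17)
(f + (-17/u + C))² = (17 + (-17/(-10) + 64))² = (17 + (-17*(-⅒) + 64))² = (17 + (17/10 + 64))² = (17 + 657/10)² = (827/10)² = 683929/100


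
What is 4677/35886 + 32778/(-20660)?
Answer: -44985187/30891865 ≈ -1.4562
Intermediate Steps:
4677/35886 + 32778/(-20660) = 4677*(1/35886) + 32778*(-1/20660) = 1559/11962 - 16389/10330 = -44985187/30891865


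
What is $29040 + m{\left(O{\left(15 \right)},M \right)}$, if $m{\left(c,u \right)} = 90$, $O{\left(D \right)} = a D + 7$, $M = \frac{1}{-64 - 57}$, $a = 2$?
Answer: $29130$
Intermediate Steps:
$M = - \frac{1}{121}$ ($M = \frac{1}{-121} = - \frac{1}{121} \approx -0.0082645$)
$O{\left(D \right)} = 7 + 2 D$ ($O{\left(D \right)} = 2 D + 7 = 7 + 2 D$)
$29040 + m{\left(O{\left(15 \right)},M \right)} = 29040 + 90 = 29130$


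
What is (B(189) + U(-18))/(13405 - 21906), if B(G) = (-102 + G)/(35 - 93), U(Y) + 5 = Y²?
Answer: -635/17002 ≈ -0.037349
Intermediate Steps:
U(Y) = -5 + Y²
B(G) = 51/29 - G/58 (B(G) = (-102 + G)/(-58) = (-102 + G)*(-1/58) = 51/29 - G/58)
(B(189) + U(-18))/(13405 - 21906) = ((51/29 - 1/58*189) + (-5 + (-18)²))/(13405 - 21906) = ((51/29 - 189/58) + (-5 + 324))/(-8501) = (-3/2 + 319)*(-1/8501) = (635/2)*(-1/8501) = -635/17002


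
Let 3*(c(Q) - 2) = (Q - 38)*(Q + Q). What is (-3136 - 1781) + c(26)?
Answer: -5123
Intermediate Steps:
c(Q) = 2 + 2*Q*(-38 + Q)/3 (c(Q) = 2 + ((Q - 38)*(Q + Q))/3 = 2 + ((-38 + Q)*(2*Q))/3 = 2 + (2*Q*(-38 + Q))/3 = 2 + 2*Q*(-38 + Q)/3)
(-3136 - 1781) + c(26) = (-3136 - 1781) + (2 - 76/3*26 + (2/3)*26**2) = -4917 + (2 - 1976/3 + (2/3)*676) = -4917 + (2 - 1976/3 + 1352/3) = -4917 - 206 = -5123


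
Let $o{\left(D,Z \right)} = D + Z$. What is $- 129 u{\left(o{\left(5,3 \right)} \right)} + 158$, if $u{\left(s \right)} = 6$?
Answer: $-616$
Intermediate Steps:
$- 129 u{\left(o{\left(5,3 \right)} \right)} + 158 = \left(-129\right) 6 + 158 = -774 + 158 = -616$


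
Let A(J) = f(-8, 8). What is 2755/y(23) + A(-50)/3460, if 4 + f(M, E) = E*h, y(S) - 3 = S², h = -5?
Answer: 125117/24220 ≈ 5.1659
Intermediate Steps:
y(S) = 3 + S²
f(M, E) = -4 - 5*E (f(M, E) = -4 + E*(-5) = -4 - 5*E)
A(J) = -44 (A(J) = -4 - 5*8 = -4 - 40 = -44)
2755/y(23) + A(-50)/3460 = 2755/(3 + 23²) - 44/3460 = 2755/(3 + 529) - 44*1/3460 = 2755/532 - 11/865 = 2755*(1/532) - 11/865 = 145/28 - 11/865 = 125117/24220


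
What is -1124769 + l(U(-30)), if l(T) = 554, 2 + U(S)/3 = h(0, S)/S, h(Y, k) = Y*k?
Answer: -1124215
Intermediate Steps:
U(S) = -6 (U(S) = -6 + 3*((0*S)/S) = -6 + 3*(0/S) = -6 + 3*0 = -6 + 0 = -6)
-1124769 + l(U(-30)) = -1124769 + 554 = -1124215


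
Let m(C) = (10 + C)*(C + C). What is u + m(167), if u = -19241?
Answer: 39877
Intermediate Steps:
m(C) = 2*C*(10 + C) (m(C) = (10 + C)*(2*C) = 2*C*(10 + C))
u + m(167) = -19241 + 2*167*(10 + 167) = -19241 + 2*167*177 = -19241 + 59118 = 39877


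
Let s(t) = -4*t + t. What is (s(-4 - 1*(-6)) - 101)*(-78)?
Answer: 8346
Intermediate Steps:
s(t) = -3*t
(s(-4 - 1*(-6)) - 101)*(-78) = (-3*(-4 - 1*(-6)) - 101)*(-78) = (-3*(-4 + 6) - 101)*(-78) = (-3*2 - 101)*(-78) = (-6 - 101)*(-78) = -107*(-78) = 8346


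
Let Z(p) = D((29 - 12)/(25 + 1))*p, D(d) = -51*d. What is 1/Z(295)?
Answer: -26/255765 ≈ -0.00010166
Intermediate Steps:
D(d) = -51*d
Z(p) = -867*p/26 (Z(p) = (-51*(29 - 12)/(25 + 1))*p = (-867/26)*p = (-51*17/26)*p = -867*p/26)
1/Z(295) = 1/(-867/26*295) = 1/(-255765/26) = -26/255765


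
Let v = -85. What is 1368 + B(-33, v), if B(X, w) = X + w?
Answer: 1250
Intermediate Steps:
1368 + B(-33, v) = 1368 + (-33 - 85) = 1368 - 118 = 1250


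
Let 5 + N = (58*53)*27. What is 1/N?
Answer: 1/82993 ≈ 1.2049e-5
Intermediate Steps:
N = 82993 (N = -5 + (58*53)*27 = -5 + 3074*27 = -5 + 82998 = 82993)
1/N = 1/82993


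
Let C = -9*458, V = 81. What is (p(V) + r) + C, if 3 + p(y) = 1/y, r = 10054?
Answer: 480250/81 ≈ 5929.0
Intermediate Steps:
p(y) = -3 + 1/y
C = -4122
(p(V) + r) + C = ((-3 + 1/81) + 10054) - 4122 = (-242/81 + 10054) - 4122 = 814132/81 - 4122 = 480250/81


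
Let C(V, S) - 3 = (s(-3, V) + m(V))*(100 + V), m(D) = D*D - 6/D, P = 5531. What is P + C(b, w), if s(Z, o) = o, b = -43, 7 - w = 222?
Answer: 4664810/43 ≈ 1.0848e+5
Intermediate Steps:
w = -215 (w = 7 - 1*222 = 7 - 222 = -215)
m(D) = D**2 - 6/D
C(V, S) = 3 + (100 + V)*(V + (-6 + V**3)/V) (C(V, S) = 3 + (V + (-6 + V**3)/V)*(100 + V) = 3 + (100 + V)*(V + (-6 + V**3)/V))
P + C(b, w) = 5531 + (-3 + (-43)**3 - 600/(-43) + 100*(-43) + 101*(-43)**2) = 5531 + (-3 - 79507 - 600*(-1/43) - 4300 + 101*1849) = 5531 + (-3 - 79507 + 600/43 - 4300 + 186749) = 5531 + 4426977/43 = 4664810/43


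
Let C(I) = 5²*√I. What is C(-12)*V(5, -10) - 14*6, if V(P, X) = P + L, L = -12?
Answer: -84 - 350*I*√3 ≈ -84.0 - 606.22*I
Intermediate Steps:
C(I) = 25*√I
V(P, X) = -12 + P (V(P, X) = P - 12 = -12 + P)
C(-12)*V(5, -10) - 14*6 = (25*√(-12))*(-12 + 5) - 14*6 = (25*(2*I*√3))*(-7) - 84 = (50*I*√3)*(-7) - 84 = -350*I*√3 - 84 = -84 - 350*I*√3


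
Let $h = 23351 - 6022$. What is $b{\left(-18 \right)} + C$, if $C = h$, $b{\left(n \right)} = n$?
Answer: $17311$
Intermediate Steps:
$h = 17329$ ($h = 23351 - 6022 = 17329$)
$C = 17329$
$b{\left(-18 \right)} + C = -18 + 17329 = 17311$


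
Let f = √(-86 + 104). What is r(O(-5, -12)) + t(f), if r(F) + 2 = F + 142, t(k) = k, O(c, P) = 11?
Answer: 151 + 3*√2 ≈ 155.24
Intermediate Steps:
f = 3*√2 (f = √18 = 3*√2 ≈ 4.2426)
r(F) = 140 + F (r(F) = -2 + (F + 142) = -2 + (142 + F) = 140 + F)
r(O(-5, -12)) + t(f) = (140 + 11) + 3*√2 = 151 + 3*√2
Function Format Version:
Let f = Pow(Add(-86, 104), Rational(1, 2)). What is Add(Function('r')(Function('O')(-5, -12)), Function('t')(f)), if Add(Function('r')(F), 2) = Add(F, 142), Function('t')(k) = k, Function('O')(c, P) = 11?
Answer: Add(151, Mul(3, Pow(2, Rational(1, 2)))) ≈ 155.24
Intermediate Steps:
f = Mul(3, Pow(2, Rational(1, 2))) (f = Pow(18, Rational(1, 2)) = Mul(3, Pow(2, Rational(1, 2))) ≈ 4.2426)
Function('r')(F) = Add(140, F) (Function('r')(F) = Add(-2, Add(F, 142)) = Add(-2, Add(142, F)) = Add(140, F))
Add(Function('r')(Function('O')(-5, -12)), Function('t')(f)) = Add(Add(140, 11), Mul(3, Pow(2, Rational(1, 2)))) = Add(151, Mul(3, Pow(2, Rational(1, 2))))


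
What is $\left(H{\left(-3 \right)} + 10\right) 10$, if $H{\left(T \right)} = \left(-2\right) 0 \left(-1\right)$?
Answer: $100$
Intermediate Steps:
$H{\left(T \right)} = 0$ ($H{\left(T \right)} = 0 \left(-1\right) = 0$)
$\left(H{\left(-3 \right)} + 10\right) 10 = \left(0 + 10\right) 10 = 10 \cdot 10 = 100$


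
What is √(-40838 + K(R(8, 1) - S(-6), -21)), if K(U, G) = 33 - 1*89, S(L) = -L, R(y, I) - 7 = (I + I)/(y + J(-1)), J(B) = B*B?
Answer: I*√40894 ≈ 202.22*I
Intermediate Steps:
J(B) = B²
R(y, I) = 7 + 2*I/(1 + y) (R(y, I) = 7 + (I + I)/(y + (-1)²) = 7 + (2*I)/(y + 1) = 7 + (2*I)/(1 + y) = 7 + 2*I/(1 + y))
K(U, G) = -56 (K(U, G) = 33 - 89 = -56)
√(-40838 + K(R(8, 1) - S(-6), -21)) = √(-40838 - 56) = √(-40894) = I*√40894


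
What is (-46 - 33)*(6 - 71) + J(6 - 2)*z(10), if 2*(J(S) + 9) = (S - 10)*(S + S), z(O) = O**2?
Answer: 1835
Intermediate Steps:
J(S) = -9 + S*(-10 + S) (J(S) = -9 + ((S - 10)*(S + S))/2 = -9 + ((-10 + S)*(2*S))/2 = -9 + (2*S*(-10 + S))/2 = -9 + S*(-10 + S))
(-46 - 33)*(6 - 71) + J(6 - 2)*z(10) = (-46 - 33)*(6 - 71) + (-9 + (6 - 2)**2 - 10*(6 - 2))*10**2 = -79*(-65) + (-9 + 4**2 - 10*4)*100 = 5135 + (-9 + 16 - 40)*100 = 5135 - 33*100 = 5135 - 3300 = 1835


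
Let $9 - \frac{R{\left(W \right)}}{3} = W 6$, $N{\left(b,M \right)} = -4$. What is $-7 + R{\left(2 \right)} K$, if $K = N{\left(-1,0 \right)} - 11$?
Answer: $128$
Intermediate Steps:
$R{\left(W \right)} = 27 - 18 W$ ($R{\left(W \right)} = 27 - 3 W 6 = 27 - 3 \cdot 6 W = 27 - 18 W$)
$K = -15$ ($K = -4 - 11 = -15$)
$-7 + R{\left(2 \right)} K = -7 + \left(27 - 36\right) \left(-15\right) = -7 - -135 = -7 + 135 = 128$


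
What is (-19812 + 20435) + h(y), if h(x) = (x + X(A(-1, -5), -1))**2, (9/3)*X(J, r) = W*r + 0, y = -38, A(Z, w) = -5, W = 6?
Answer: 2223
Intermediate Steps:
X(J, r) = 2*r (X(J, r) = (6*r + 0)/3 = (6*r)/3 = 2*r)
h(x) = (-2 + x)**2 (h(x) = (x + 2*(-1))**2 = (x - 2)**2 = (-2 + x)**2)
(-19812 + 20435) + h(y) = (-19812 + 20435) + (-2 - 38)**2 = 623 + (-40)**2 = 623 + 1600 = 2223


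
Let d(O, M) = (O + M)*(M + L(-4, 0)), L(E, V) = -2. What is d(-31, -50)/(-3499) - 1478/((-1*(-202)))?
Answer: -3011173/353399 ≈ -8.5206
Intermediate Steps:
d(O, M) = (-2 + M)*(M + O) (d(O, M) = (O + M)*(M - 2) = (M + O)*(-2 + M) = (-2 + M)*(M + O))
d(-31, -50)/(-3499) - 1478/((-1*(-202))) = ((-50)**2 - 2*(-50) - 2*(-31) - 50*(-31))/(-3499) - 1478/((-1*(-202))) = (2500 + 100 + 62 + 1550)*(-1/3499) - 1478/202 = 4212*(-1/3499) - 1478*1/202 = -4212/3499 - 739/101 = -3011173/353399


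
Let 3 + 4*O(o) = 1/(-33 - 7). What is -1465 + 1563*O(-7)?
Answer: -423523/160 ≈ -2647.0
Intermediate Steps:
O(o) = -121/160 (O(o) = -¾ + 1/(4*(-33 - 7)) = -¾ + (¼)/(-40) = -¾ + (¼)*(-1/40) = -¾ - 1/160 = -121/160)
-1465 + 1563*O(-7) = -1465 + 1563*(-121/160) = -1465 - 189123/160 = -423523/160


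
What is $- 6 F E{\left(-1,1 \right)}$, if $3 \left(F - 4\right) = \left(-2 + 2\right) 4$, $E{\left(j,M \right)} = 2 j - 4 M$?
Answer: $144$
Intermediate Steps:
$E{\left(j,M \right)} = - 4 M + 2 j$
$F = 4$ ($F = 4 + \frac{\left(-2 + 2\right) 4}{3} = 4 + \frac{0 \cdot 4}{3} = 4 + \frac{1}{3} \cdot 0 = 4 + 0 = 4$)
$- 6 F E{\left(-1,1 \right)} = \left(-6\right) 4 \left(\left(-4\right) 1 + 2 \left(-1\right)\right) = - 24 \left(-4 - 2\right) = \left(-24\right) \left(-6\right) = 144$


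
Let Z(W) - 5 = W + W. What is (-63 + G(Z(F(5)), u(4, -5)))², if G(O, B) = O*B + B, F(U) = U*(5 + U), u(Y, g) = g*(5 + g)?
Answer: 3969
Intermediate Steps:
Z(W) = 5 + 2*W (Z(W) = 5 + (W + W) = 5 + 2*W)
G(O, B) = B + B*O (G(O, B) = B*O + B = B + B*O)
(-63 + G(Z(F(5)), u(4, -5)))² = (-63 + (-5*(5 - 5))*(1 + (5 + 2*(5*(5 + 5)))))² = (-63 + (-5*0)*(1 + (5 + 2*(5*10))))² = (-63 + 0*(1 + (5 + 2*50)))² = (-63 + 0*(1 + (5 + 100)))² = (-63 + 0*(1 + 105))² = (-63 + 0*106)² = (-63 + 0)² = (-63)² = 3969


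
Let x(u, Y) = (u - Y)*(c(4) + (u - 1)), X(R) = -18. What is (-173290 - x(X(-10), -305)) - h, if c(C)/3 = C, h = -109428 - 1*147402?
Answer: 85549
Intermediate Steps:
h = -256830 (h = -109428 - 147402 = -256830)
c(C) = 3*C
x(u, Y) = (11 + u)*(u - Y) (x(u, Y) = (u - Y)*(3*4 + (u - 1)) = (u - Y)*(12 + (-1 + u)) = (u - Y)*(11 + u) = (11 + u)*(u - Y))
(-173290 - x(X(-10), -305)) - h = (-173290 - ((-18)² - 11*(-305) + 11*(-18) - 1*(-305)*(-18))) - 1*(-256830) = (-173290 - (324 + 3355 - 198 - 5490)) + 256830 = (-173290 - 1*(-2009)) + 256830 = (-173290 + 2009) + 256830 = -171281 + 256830 = 85549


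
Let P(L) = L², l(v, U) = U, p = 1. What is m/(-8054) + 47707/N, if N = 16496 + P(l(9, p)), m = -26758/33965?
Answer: 6525443676248/2256411076335 ≈ 2.8920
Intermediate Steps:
m = -26758/33965 (m = -26758*1/33965 = -26758/33965 ≈ -0.78781)
N = 16497 (N = 16496 + 1² = 16496 + 1 = 16497)
m/(-8054) + 47707/N = -26758/33965/(-8054) + 47707/16497 = -26758/33965*(-1/8054) + 47707*(1/16497) = 13379/136777055 + 47707/16497 = 6525443676248/2256411076335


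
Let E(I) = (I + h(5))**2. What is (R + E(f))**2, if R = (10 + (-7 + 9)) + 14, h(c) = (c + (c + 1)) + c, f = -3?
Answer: 38025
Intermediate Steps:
h(c) = 1 + 3*c (h(c) = (c + (1 + c)) + c = (1 + 2*c) + c = 1 + 3*c)
E(I) = (16 + I)**2 (E(I) = (I + (1 + 3*5))**2 = (I + (1 + 15))**2 = (I + 16)**2 = (16 + I)**2)
R = 26 (R = (10 + 2) + 14 = 12 + 14 = 26)
(R + E(f))**2 = (26 + (16 - 3)**2)**2 = (26 + 13**2)**2 = (26 + 169)**2 = 195**2 = 38025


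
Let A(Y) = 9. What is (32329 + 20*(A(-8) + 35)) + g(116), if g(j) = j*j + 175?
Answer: 46840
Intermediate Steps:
g(j) = 175 + j**2 (g(j) = j**2 + 175 = 175 + j**2)
(32329 + 20*(A(-8) + 35)) + g(116) = (32329 + 20*(9 + 35)) + (175 + 116**2) = (32329 + 20*44) + (175 + 13456) = (32329 + 880) + 13631 = 33209 + 13631 = 46840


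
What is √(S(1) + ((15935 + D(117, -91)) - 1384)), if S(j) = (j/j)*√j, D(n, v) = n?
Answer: √14669 ≈ 121.12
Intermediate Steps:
S(j) = √j (S(j) = 1*√j = √j)
√(S(1) + ((15935 + D(117, -91)) - 1384)) = √(√1 + ((15935 + 117) - 1384)) = √(1 + (16052 - 1384)) = √(1 + 14668) = √14669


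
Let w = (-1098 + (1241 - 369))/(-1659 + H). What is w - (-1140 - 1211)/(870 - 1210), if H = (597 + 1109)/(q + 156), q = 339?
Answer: -1888606349/278629660 ≈ -6.7782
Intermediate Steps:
H = 1706/495 (H = (597 + 1109)/(339 + 156) = 1706/495 ≈ 3.4465)
w = 111870/819499 (w = (-1098 + (1241 - 369))/(-1659 + 1706/495) = (-1098 + 872)/(-819499/495) = -226*(-495/819499) = 111870/819499 ≈ 0.13651)
w - (-1140 - 1211)/(870 - 1210) = 111870/819499 - (-1140 - 1211)/(870 - 1210) = 111870/819499 - (-2351)/(-340) = 111870/819499 - (-2351)*(-1)/340 = 111870/819499 - 1*2351/340 = 111870/819499 - 2351/340 = -1888606349/278629660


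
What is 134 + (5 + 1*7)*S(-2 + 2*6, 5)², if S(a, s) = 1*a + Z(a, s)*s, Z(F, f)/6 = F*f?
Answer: 27361334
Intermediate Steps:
Z(F, f) = 6*F*f (Z(F, f) = 6*(F*f) = 6*F*f)
S(a, s) = a + 6*a*s² (S(a, s) = 1*a + (6*a*s)*s = a + 6*a*s²)
134 + (5 + 1*7)*S(-2 + 2*6, 5)² = 134 + (5 + 1*7)*((-2 + 2*6)*(1 + 6*5²))² = 134 + (5 + 7)*((-2 + 12)*(1 + 6*25))² = 134 + 12*(10*(1 + 150))² = 134 + 12*(10*151)² = 134 + 12*1510² = 134 + 12*2280100 = 134 + 27361200 = 27361334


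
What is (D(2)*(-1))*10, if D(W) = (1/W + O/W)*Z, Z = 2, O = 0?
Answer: -10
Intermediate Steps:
D(W) = 2/W (D(W) = (1/W + 0/W)*2 = (1/W + 0)*2 = 2/W)
(D(2)*(-1))*10 = ((2/2)*(-1))*10 = ((2*(1/2))*(-1))*10 = (1*(-1))*10 = -1*10 = -10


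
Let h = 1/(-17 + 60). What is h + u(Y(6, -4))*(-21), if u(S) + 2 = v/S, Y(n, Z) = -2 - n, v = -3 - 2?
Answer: 9941/344 ≈ 28.898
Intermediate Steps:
v = -5
h = 1/43 ≈ 0.023256
u(S) = -2 - 5/S
h + u(Y(6, -4))*(-21) = 1/43 + (-2 - 5/(-2 - 1*6))*(-21) = 1/43 + (-2 - 5/(-2 - 6))*(-21) = 1/43 + (-2 - 5/(-8))*(-21) = 1/43 + (-2 - 5*(-⅛))*(-21) = 1/43 + (-2 + 5/8)*(-21) = 1/43 - 11/8*(-21) = 1/43 + 231/8 = 9941/344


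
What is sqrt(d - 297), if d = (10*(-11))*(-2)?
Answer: I*sqrt(77) ≈ 8.775*I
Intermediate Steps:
d = 220 (d = -110*(-2) = 220)
sqrt(d - 297) = sqrt(220 - 297) = sqrt(-77) = I*sqrt(77)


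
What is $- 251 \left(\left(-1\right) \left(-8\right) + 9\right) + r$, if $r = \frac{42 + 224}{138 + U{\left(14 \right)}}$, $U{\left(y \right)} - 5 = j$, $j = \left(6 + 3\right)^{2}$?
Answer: $- \frac{68253}{16} \approx -4265.8$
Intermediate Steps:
$j = 81$ ($j = 9^{2} = 81$)
$U{\left(y \right)} = 86$ ($U{\left(y \right)} = 5 + 81 = 86$)
$r = \frac{19}{16}$ ($r = \frac{42 + 224}{138 + 86} = \frac{266}{224} = 266 \cdot \frac{1}{224} = \frac{19}{16} \approx 1.1875$)
$- 251 \left(\left(-1\right) \left(-8\right) + 9\right) + r = - 251 \left(\left(-1\right) \left(-8\right) + 9\right) + \frac{19}{16} = - 251 \left(8 + 9\right) + \frac{19}{16} = \left(-251\right) 17 + \frac{19}{16} = -4267 + \frac{19}{16} = - \frac{68253}{16}$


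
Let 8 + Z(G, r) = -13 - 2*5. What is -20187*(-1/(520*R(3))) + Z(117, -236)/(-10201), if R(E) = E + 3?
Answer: 68674769/10609040 ≈ 6.4732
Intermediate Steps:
Z(G, r) = -31 (Z(G, r) = -8 + (-13 - 2*5) = -8 + (-13 - 10) = -8 - 23 = -31)
R(E) = 3 + E
-20187*(-1/(520*R(3))) + Z(117, -236)/(-10201) = -20187*(-1/(520*(3 + 3))) - 31/(-10201) = -20187/((-520*6)) - 31*(-1/10201) = -20187/(-3120) + 31/10201 = -20187*(-1/3120) + 31/10201 = 6729/1040 + 31/10201 = 68674769/10609040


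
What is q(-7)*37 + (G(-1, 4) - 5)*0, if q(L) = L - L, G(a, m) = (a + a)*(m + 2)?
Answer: 0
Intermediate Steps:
G(a, m) = 2*a*(2 + m) (G(a, m) = (2*a)*(2 + m) = 2*a*(2 + m))
q(L) = 0
q(-7)*37 + (G(-1, 4) - 5)*0 = 0*37 + (2*(-1)*(2 + 4) - 5)*0 = 0 + (2*(-1)*6 - 5)*0 = 0 + (-12 - 5)*0 = 0 - 17*0 = 0 + 0 = 0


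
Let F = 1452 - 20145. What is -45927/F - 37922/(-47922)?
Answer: 161654980/49766997 ≈ 3.2482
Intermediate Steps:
F = -18693
-45927/F - 37922/(-47922) = -45927/(-18693) - 37922/(-47922) = -45927*(-1/18693) - 37922*(-1/47922) = 5103/2077 + 18961/23961 = 161654980/49766997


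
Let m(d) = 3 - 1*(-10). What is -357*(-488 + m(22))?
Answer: 169575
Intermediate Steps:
m(d) = 13 (m(d) = 3 + 10 = 13)
-357*(-488 + m(22)) = -357*(-488 + 13) = -357*(-475) = 169575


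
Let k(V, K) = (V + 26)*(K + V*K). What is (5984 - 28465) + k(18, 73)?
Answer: 38547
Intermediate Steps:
k(V, K) = (26 + V)*(K + K*V)
(5984 - 28465) + k(18, 73) = (5984 - 28465) + 73*(26 + 18² + 27*18) = -22481 + 73*(26 + 324 + 486) = -22481 + 73*836 = -22481 + 61028 = 38547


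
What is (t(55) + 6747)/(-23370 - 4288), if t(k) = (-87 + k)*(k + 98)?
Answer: -1851/27658 ≈ -0.066925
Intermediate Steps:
t(k) = (-87 + k)*(98 + k)
(t(55) + 6747)/(-23370 - 4288) = ((-8526 + 55² + 11*55) + 6747)/(-23370 - 4288) = ((-8526 + 3025 + 605) + 6747)/(-27658) = (-4896 + 6747)*(-1/27658) = 1851*(-1/27658) = -1851/27658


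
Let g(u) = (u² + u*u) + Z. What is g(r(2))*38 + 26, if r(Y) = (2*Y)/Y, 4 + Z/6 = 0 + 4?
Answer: 330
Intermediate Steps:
Z = 0 (Z = -24 + 6*(0 + 4) = -24 + 6*4 = -24 + 24 = 0)
r(Y) = 2
g(u) = 2*u² (g(u) = (u² + u*u) + 0 = (u² + u²) + 0 = 2*u² + 0 = 2*u²)
g(r(2))*38 + 26 = (2*2²)*38 + 26 = (2*4)*38 + 26 = 8*38 + 26 = 304 + 26 = 330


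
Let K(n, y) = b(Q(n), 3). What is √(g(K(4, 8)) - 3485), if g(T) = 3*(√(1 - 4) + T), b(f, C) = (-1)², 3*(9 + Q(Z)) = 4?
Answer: √(-3482 + 3*I*√3) ≈ 0.044 + 59.008*I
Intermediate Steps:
Q(Z) = -23/3 (Q(Z) = -9 + (⅓)*4 = -9 + 4/3 = -23/3)
b(f, C) = 1
K(n, y) = 1
g(T) = 3*T + 3*I*√3 (g(T) = 3*(√(-3) + T) = 3*(I*√3 + T) = 3*(T + I*√3) = 3*T + 3*I*√3)
√(g(K(4, 8)) - 3485) = √((3*1 + 3*I*√3) - 3485) = √((3 + 3*I*√3) - 3485) = √(-3482 + 3*I*√3)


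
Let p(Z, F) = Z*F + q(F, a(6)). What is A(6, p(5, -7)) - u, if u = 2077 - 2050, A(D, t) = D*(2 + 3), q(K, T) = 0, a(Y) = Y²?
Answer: 3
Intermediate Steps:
p(Z, F) = F*Z (p(Z, F) = Z*F + 0 = F*Z + 0 = F*Z)
A(D, t) = 5*D (A(D, t) = D*5 = 5*D)
u = 27
A(6, p(5, -7)) - u = 5*6 - 1*27 = 30 - 27 = 3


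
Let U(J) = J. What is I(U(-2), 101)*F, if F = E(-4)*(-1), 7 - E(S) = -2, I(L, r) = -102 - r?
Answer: 1827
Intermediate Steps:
E(S) = 9 (E(S) = 7 - 1*(-2) = 7 + 2 = 9)
F = -9 (F = 9*(-1) = -9)
I(U(-2), 101)*F = (-102 - 1*101)*(-9) = (-102 - 101)*(-9) = -203*(-9) = 1827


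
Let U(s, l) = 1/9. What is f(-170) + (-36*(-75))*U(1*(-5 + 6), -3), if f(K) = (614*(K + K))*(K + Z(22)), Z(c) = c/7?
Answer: 243833780/7 ≈ 3.4833e+7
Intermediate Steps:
Z(c) = c/7 (Z(c) = c*(⅐) = c/7)
U(s, l) = ⅑
f(K) = 1228*K*(22/7 + K) (f(K) = (614*(K + K))*(K + (⅐)*22) = (614*(2*K))*(K + 22/7) = (1228*K)*(22/7 + K) = 1228*K*(22/7 + K))
f(-170) + (-36*(-75))*U(1*(-5 + 6), -3) = (1228/7)*(-170)*(22 + 7*(-170)) - 36*(-75)*(⅑) = (1228/7)*(-170)*(22 - 1190) + 2700*(⅑) = (1228/7)*(-170)*(-1168) + 300 = 243831680/7 + 300 = 243833780/7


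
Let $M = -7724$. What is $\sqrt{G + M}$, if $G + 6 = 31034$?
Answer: $2 \sqrt{5826} \approx 152.66$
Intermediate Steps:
$G = 31028$ ($G = -6 + 31034 = 31028$)
$\sqrt{G + M} = \sqrt{31028 - 7724} = \sqrt{23304} = 2 \sqrt{5826}$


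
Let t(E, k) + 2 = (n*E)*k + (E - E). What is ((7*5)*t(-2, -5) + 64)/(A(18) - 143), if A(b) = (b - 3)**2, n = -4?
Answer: -703/41 ≈ -17.146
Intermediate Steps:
t(E, k) = -2 - 4*E*k (t(E, k) = -2 + ((-4*E)*k + (E - E)) = -2 + (-4*E*k + 0) = -2 - 4*E*k)
A(b) = (-3 + b)**2
((7*5)*t(-2, -5) + 64)/(A(18) - 143) = ((7*5)*(-2 - 4*(-2)*(-5)) + 64)/((-3 + 18)**2 - 143) = (35*(-2 - 40) + 64)/(15**2 - 143) = (35*(-42) + 64)/(225 - 143) = (-1470 + 64)/82 = -1406*1/82 = -703/41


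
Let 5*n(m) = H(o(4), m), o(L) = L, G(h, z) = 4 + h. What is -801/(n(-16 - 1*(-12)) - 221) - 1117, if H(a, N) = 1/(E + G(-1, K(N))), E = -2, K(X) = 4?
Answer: -409721/368 ≈ -1113.4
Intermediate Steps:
H(a, N) = 1 (H(a, N) = 1/(-2 + (4 - 1)) = 1/(-2 + 3) = 1/1 = 1)
n(m) = 1/5 (n(m) = (1/5)*1 = 1/5)
-801/(n(-16 - 1*(-12)) - 221) - 1117 = -801/(1/5 - 221) - 1117 = -801/(-1104/5) - 1117 = -5/1104*(-801) - 1117 = 1335/368 - 1117 = -409721/368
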